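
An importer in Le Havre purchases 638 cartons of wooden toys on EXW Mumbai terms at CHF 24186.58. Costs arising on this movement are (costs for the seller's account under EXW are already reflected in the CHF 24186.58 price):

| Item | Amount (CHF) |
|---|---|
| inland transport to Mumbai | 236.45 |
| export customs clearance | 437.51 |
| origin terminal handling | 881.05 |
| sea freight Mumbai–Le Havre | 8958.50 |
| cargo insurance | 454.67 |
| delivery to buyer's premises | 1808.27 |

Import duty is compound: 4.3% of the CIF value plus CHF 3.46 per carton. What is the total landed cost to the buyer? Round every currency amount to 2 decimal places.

EXW: the seller makes goods available at their premises; the buyer bears all onward costs.
CIF value = EXW price + inland to port + export clearance + origin terminal + freight + insurance = 24186.58 + 236.45 + 437.51 + 881.05 + 8958.50 + 454.67 = 35154.76
Ad valorem component: 35154.76 × 4.3% = 1511.65
Specific component: 638 × 3.46 = 2207.48
Import duty = 1511.65 + 2207.48 = 3719.13
Buyer bears: inland to port 236.45 + export clearance 437.51 + origin terminal 881.05 + freight 8958.50 + insurance 454.67 + delivery 1808.27 + duty 3719.13 = 16495.58
Landed cost = invoice 24186.58 + 16495.58 = 40682.16

Total landed cost: CHF 40682.16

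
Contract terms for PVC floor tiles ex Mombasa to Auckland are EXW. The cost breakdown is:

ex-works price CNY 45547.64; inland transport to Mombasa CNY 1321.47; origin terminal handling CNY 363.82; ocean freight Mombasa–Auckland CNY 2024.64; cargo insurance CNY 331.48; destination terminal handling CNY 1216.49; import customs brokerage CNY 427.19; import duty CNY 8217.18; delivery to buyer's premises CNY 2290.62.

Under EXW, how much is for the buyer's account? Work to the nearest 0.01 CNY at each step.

Buyer's account: CNY 16192.89

EXW: the seller makes goods available at their premises; the buyer bears all onward costs.
Seller's account: goods 45547.64 = 45547.64
Buyer's account: inland to port 1321.47 + origin terminal 363.82 + freight 2024.64 + insurance 331.48 + destination terminal 1216.49 + brokerage 427.19 + duty 8217.18 + delivery 2290.62 = 16192.89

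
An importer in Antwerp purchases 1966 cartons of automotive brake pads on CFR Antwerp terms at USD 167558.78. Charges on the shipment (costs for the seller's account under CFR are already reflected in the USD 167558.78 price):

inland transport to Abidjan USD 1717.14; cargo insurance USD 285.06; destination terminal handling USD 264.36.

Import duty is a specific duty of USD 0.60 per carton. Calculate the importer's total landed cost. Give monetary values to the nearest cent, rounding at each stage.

CFR: the seller pays costs through ocean freight to the destination port, but not insurance.
Already in the invoice (seller's account under CFR): inland to port — exclude.
CIF value = CFR price + insurance = 167558.78 + 285.06 = 167843.84
Import duty = 1966 × 0.60 = 1179.60
Buyer bears: insurance 285.06 + destination terminal 264.36 + duty 1179.60 = 1729.02
Landed cost = invoice 167558.78 + 1729.02 = 169287.80

Total landed cost: USD 169287.80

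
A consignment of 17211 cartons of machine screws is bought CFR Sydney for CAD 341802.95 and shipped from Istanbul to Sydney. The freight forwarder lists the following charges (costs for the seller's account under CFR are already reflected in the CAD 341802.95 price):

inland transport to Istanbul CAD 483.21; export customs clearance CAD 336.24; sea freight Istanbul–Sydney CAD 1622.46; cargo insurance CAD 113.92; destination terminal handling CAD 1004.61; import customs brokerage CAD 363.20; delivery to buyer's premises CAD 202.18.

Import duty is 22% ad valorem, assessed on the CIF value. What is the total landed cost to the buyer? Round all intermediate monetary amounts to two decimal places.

Total landed cost: CAD 418708.57

CFR: the seller pays costs through ocean freight to the destination port, but not insurance.
Already in the invoice (seller's account under CFR): inland to port, export clearance, freight — exclude.
CIF value = CFR price + insurance = 341802.95 + 113.92 = 341916.87
Import duty = 341916.87 × 22% = 75221.71
Buyer bears: insurance 113.92 + destination terminal 1004.61 + brokerage 363.20 + delivery 202.18 + duty 75221.71 = 76905.62
Landed cost = invoice 341802.95 + 76905.62 = 418708.57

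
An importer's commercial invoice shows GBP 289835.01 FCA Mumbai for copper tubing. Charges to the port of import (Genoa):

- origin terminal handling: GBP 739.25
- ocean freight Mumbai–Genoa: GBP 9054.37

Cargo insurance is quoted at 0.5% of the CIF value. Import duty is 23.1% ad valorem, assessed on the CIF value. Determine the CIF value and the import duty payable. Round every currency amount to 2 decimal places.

CIF value: GBP 301134.30; import duty: GBP 69562.02

Let C be the CIF value. C = FCA price + pre-shipment costs + freight + 0.5% × C
C − 0.5% × C = 289835.01 + 739.25 + 9054.37
0.995 × C = 299628.63
C = 299628.63 / 0.995 = 301134.30
Insurance premium = 0.5% × 301134.30 = 1505.67
Import duty = 301134.30 × 23.1% = 69562.02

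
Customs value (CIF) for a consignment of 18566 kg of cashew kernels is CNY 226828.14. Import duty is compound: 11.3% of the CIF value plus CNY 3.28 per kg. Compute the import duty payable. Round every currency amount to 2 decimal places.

Ad valorem component: 226828.14 × 11.3% = 25631.58
Specific component: 18566 × 3.28 = 60896.48
Import duty = 25631.58 + 60896.48 = 86528.06

Import duty: CNY 86528.06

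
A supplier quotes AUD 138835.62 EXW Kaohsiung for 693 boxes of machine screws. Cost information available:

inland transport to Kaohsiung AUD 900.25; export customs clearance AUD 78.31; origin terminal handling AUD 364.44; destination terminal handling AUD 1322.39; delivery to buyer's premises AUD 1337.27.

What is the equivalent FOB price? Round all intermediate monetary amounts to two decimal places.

FOB price: AUD 140178.62

Not relevant to the conversion: destination terminal, delivery — on the buyer under both terms; not part of either seller's price.
From EXW to FOB, the seller additionally bears: inland to port, export clearance, origin terminal.
FOB price = 138835.62 + 900.25 + 78.31 + 364.44 = 140178.62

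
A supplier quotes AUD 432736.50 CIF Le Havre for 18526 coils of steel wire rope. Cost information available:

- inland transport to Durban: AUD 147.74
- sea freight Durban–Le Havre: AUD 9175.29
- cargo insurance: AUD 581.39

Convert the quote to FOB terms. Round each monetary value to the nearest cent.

Not relevant to the conversion: inland to port — on the seller under both CIF and FOB; already in the CIF price and stays in the FOB price.
From CIF to FOB, the seller no longer bears: freight, insurance.
FOB price = 432736.50 − 9175.29 − 581.39 = 422979.82

FOB price: AUD 422979.82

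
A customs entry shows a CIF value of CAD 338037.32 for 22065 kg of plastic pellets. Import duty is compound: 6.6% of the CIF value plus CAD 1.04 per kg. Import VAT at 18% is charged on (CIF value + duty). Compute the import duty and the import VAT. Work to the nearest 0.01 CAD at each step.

Import duty: CAD 45258.06; import VAT: CAD 68993.17

Ad valorem component: 338037.32 × 6.6% = 22310.46
Specific component: 22065 × 1.04 = 22947.60
Import duty = 22310.46 + 22947.60 = 45258.06
VAT base = CIF + duty = 338037.32 + 45258.06 = 383295.38
Import VAT = 383295.38 × 18% = 68993.17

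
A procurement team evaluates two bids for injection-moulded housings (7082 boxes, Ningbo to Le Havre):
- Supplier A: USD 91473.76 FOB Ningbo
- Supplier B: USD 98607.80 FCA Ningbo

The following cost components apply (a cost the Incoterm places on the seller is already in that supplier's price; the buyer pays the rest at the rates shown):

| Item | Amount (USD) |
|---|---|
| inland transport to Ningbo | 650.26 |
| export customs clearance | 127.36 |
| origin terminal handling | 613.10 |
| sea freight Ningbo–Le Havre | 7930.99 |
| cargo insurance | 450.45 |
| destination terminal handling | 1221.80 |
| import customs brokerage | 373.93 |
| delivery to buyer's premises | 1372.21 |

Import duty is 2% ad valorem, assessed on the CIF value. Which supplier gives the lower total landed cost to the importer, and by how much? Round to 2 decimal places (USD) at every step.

Supplier A (FOB):
CIF value = FOB price + freight + insurance = 91473.76 + 7930.99 + 450.45 = 99855.20
Import duty = 99855.20 × 2% = 1997.10
Buyer bears (A): 7930.99 + 450.45 + 1221.80 + 373.93 + 1372.21 = 11349.38
Landed cost (A) = invoice 91473.76 + 11349.38 + duty 1997.10 = 104820.24
Supplier B (FCA):
CIF value = FCA price + origin terminal + freight + insurance = 98607.80 + 613.10 + 7930.99 + 450.45 = 107602.34
Import duty = 107602.34 × 2% = 2152.05
Buyer bears (B): 613.10 + 7930.99 + 450.45 + 1221.80 + 373.93 + 1372.21 = 11962.48
Landed cost (B) = invoice 98607.80 + 11962.48 + duty 2152.05 = 112722.33
Difference = |104820.24 − 112722.33| = 7902.09

Supplier A is cheaper by USD 7902.09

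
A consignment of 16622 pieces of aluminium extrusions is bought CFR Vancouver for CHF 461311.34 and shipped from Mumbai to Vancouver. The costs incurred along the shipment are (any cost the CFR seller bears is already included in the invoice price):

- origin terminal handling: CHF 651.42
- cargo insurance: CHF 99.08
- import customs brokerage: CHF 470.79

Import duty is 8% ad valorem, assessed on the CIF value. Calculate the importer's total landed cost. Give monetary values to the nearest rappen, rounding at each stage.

CFR: the seller pays costs through ocean freight to the destination port, but not insurance.
Already in the invoice (seller's account under CFR): origin terminal — exclude.
CIF value = CFR price + insurance = 461311.34 + 99.08 = 461410.42
Import duty = 461410.42 × 8% = 36912.83
Buyer bears: insurance 99.08 + brokerage 470.79 + duty 36912.83 = 37482.70
Landed cost = invoice 461311.34 + 37482.70 = 498794.04

Total landed cost: CHF 498794.04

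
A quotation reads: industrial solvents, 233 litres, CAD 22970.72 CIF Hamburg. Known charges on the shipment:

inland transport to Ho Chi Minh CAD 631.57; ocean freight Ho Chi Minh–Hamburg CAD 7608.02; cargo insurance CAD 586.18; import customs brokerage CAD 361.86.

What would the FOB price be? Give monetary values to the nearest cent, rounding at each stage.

FOB price: CAD 14776.52

Not relevant to the conversion: inland to port — on the seller under both CIF and FOB; already in the CIF price and stays in the FOB price. brokerage — on the buyer under both terms; not part of either seller's price.
From CIF to FOB, the seller no longer bears: freight, insurance.
FOB price = 22970.72 − 7608.02 − 586.18 = 14776.52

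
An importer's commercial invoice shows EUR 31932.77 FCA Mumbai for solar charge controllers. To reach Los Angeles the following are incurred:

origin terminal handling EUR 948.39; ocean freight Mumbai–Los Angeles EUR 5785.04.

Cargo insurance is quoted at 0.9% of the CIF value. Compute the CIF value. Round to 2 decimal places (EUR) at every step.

Let C be the CIF value. C = FCA price + pre-shipment costs + freight + 0.9% × C
C − 0.9% × C = 31932.77 + 948.39 + 5785.04
0.991 × C = 38666.20
C = 38666.20 / 0.991 = 39017.36
Insurance premium = 0.9% × 39017.36 = 351.16

CIF value: EUR 39017.36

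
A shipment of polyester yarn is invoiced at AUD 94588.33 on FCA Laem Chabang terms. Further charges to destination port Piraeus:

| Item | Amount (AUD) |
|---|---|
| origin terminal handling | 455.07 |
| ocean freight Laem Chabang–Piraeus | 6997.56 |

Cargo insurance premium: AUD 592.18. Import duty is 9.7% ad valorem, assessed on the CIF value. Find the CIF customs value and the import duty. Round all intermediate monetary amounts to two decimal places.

CIF = FCA price + pre-shipment costs + freight + insurance
CIF = 94588.33 + 455.07 + 6997.56 + 592.18 = 102633.14
Import duty = 102633.14 × 9.7% = 9955.41

CIF value: AUD 102633.14; import duty: AUD 9955.41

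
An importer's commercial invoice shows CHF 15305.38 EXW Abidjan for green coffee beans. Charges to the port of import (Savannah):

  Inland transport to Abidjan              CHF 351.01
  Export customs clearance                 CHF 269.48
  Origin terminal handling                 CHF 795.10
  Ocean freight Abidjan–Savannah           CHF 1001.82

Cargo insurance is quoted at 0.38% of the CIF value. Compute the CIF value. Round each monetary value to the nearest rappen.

CIF value: CHF 17790.39

Let C be the CIF value. C = EXW price + pre-shipment costs + freight + 0.38% × C
C − 0.38% × C = 15305.38 + 351.01 + 269.48 + 795.10 + 1001.82
0.9962 × C = 17722.79
C = 17722.79 / 0.9962 = 17790.39
Insurance premium = 0.38% × 17790.39 = 67.60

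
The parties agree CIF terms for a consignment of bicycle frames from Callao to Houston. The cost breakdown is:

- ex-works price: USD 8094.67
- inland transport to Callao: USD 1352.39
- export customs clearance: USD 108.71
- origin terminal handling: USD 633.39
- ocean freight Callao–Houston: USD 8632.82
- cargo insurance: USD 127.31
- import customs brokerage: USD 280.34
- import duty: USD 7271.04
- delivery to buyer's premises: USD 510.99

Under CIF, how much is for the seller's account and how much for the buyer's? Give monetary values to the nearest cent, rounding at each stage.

Seller: USD 18949.29; buyer: USD 8062.37

CIF: the seller pays costs through ocean freight and marine insurance to the destination port.
Seller's account: goods 8094.67 + inland to port 1352.39 + export clearance 108.71 + origin terminal 633.39 + freight 8632.82 + insurance 127.31 = 18949.29
Buyer's account: brokerage 280.34 + duty 7271.04 + delivery 510.99 = 8062.37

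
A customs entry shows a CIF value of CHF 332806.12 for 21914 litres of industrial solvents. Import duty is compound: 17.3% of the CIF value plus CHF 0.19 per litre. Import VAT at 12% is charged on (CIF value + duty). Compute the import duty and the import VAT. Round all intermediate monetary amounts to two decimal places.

Ad valorem component: 332806.12 × 17.3% = 57575.46
Specific component: 21914 × 0.19 = 4163.66
Import duty = 57575.46 + 4163.66 = 61739.12
VAT base = CIF + duty = 332806.12 + 61739.12 = 394545.24
Import VAT = 394545.24 × 12% = 47345.43

Import duty: CHF 61739.12; import VAT: CHF 47345.43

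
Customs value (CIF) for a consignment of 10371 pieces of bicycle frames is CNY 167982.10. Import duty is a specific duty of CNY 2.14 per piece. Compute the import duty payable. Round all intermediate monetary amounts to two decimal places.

Import duty = 10371 × 2.14 = 22193.94

Import duty: CNY 22193.94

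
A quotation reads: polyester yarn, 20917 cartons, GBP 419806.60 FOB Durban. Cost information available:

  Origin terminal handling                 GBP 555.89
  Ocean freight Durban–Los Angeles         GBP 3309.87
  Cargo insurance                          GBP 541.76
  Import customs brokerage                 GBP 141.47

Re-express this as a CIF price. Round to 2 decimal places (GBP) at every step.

CIF price: GBP 423658.23

Not relevant to the conversion: origin terminal — on the seller under both FOB and CIF; already in the FOB price and stays in the CIF price. brokerage — on the buyer under both terms; not part of either seller's price.
From FOB to CIF, the seller additionally bears: freight, insurance.
CIF price = 419806.60 + 3309.87 + 541.76 = 423658.23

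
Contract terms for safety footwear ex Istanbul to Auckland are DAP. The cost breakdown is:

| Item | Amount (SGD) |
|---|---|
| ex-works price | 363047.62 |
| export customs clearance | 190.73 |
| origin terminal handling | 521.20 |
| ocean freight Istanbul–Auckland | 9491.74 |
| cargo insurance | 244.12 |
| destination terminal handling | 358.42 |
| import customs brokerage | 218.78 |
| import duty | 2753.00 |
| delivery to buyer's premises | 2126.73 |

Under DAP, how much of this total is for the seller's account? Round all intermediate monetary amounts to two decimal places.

Seller's account: SGD 375980.56

DAP: the seller bears all costs to the named destination except import duty and clearance.
Seller's account: goods 363047.62 + export clearance 190.73 + origin terminal 521.20 + freight 9491.74 + insurance 244.12 + destination terminal 358.42 + delivery 2126.73 = 375980.56
Buyer's account: brokerage 218.78 + duty 2753.00 = 2971.78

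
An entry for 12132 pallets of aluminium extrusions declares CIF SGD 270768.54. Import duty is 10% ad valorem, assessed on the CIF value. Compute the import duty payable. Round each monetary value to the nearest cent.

Import duty = 270768.54 × 10% = 27076.85

Import duty: SGD 27076.85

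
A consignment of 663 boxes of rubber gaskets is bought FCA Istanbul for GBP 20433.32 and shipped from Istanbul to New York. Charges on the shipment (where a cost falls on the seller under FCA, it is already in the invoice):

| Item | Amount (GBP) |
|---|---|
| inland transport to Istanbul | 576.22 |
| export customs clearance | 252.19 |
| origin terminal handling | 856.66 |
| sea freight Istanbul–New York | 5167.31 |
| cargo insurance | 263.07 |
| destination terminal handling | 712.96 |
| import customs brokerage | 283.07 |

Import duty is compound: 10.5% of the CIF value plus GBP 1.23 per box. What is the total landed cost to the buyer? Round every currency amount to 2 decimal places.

FCA: the seller delivers export-cleared goods to the carrier; the buyer bears costs from that point.
Already in the invoice (seller's account under FCA): inland to port, export clearance — exclude.
CIF value = FCA price + origin terminal + freight + insurance = 20433.32 + 856.66 + 5167.31 + 263.07 = 26720.36
Ad valorem component: 26720.36 × 10.5% = 2805.64
Specific component: 663 × 1.23 = 815.49
Import duty = 2805.64 + 815.49 = 3621.13
Buyer bears: origin terminal 856.66 + freight 5167.31 + insurance 263.07 + destination terminal 712.96 + brokerage 283.07 + duty 3621.13 = 10904.20
Landed cost = invoice 20433.32 + 10904.20 = 31337.52

Total landed cost: GBP 31337.52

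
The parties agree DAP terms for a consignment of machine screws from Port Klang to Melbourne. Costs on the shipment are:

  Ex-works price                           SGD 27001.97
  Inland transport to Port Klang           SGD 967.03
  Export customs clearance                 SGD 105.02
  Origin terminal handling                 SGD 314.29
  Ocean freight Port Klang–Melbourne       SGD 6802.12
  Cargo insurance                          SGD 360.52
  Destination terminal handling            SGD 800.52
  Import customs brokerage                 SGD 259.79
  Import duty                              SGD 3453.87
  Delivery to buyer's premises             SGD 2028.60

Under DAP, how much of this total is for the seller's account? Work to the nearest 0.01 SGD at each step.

Seller's account: SGD 38380.07

DAP: the seller bears all costs to the named destination except import duty and clearance.
Seller's account: goods 27001.97 + inland to port 967.03 + export clearance 105.02 + origin terminal 314.29 + freight 6802.12 + insurance 360.52 + destination terminal 800.52 + delivery 2028.60 = 38380.07
Buyer's account: brokerage 259.79 + duty 3453.87 = 3713.66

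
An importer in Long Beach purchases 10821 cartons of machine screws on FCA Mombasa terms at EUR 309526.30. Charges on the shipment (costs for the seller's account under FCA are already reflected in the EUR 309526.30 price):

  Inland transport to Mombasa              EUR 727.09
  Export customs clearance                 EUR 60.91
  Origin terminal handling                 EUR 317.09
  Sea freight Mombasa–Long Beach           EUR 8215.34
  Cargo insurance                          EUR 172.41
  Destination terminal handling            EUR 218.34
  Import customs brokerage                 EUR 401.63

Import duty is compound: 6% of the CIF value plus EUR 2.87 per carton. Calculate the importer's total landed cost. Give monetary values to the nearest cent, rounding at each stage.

Total landed cost: EUR 369001.25

FCA: the seller delivers export-cleared goods to the carrier; the buyer bears costs from that point.
Already in the invoice (seller's account under FCA): inland to port, export clearance — exclude.
CIF value = FCA price + origin terminal + freight + insurance = 309526.30 + 317.09 + 8215.34 + 172.41 = 318231.14
Ad valorem component: 318231.14 × 6% = 19093.87
Specific component: 10821 × 2.87 = 31056.27
Import duty = 19093.87 + 31056.27 = 50150.14
Buyer bears: origin terminal 317.09 + freight 8215.34 + insurance 172.41 + destination terminal 218.34 + brokerage 401.63 + duty 50150.14 = 59474.95
Landed cost = invoice 309526.30 + 59474.95 = 369001.25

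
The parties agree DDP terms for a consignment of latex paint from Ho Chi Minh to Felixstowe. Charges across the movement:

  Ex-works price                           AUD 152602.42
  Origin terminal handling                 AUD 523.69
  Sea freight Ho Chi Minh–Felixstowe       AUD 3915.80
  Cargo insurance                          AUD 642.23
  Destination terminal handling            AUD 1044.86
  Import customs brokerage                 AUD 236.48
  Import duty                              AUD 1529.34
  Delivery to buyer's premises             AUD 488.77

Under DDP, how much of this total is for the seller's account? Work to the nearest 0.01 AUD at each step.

DDP: the seller bears all costs including import duty.
Seller's account: goods 152602.42 + origin terminal 523.69 + freight 3915.80 + insurance 642.23 + destination terminal 1044.86 + brokerage 236.48 + duty 1529.34 + delivery 488.77 = 160983.59
Buyer's account: 0.00

Seller's account: AUD 160983.59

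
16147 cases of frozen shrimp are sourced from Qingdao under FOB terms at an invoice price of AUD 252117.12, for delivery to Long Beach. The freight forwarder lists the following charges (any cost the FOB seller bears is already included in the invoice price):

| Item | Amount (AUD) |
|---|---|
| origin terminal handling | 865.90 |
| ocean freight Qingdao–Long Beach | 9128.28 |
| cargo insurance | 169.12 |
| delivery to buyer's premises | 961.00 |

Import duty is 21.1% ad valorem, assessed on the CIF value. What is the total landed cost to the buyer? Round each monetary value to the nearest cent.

FOB: the seller bears costs until goods are on board at the origin port; the buyer bears freight, insurance and all costs thereafter.
Already in the invoice (seller's account under FOB): origin terminal — exclude.
CIF value = FOB price + freight + insurance = 252117.12 + 9128.28 + 169.12 = 261414.52
Import duty = 261414.52 × 21.1% = 55158.46
Buyer bears: freight 9128.28 + insurance 169.12 + delivery 961.00 + duty 55158.46 = 65416.86
Landed cost = invoice 252117.12 + 65416.86 = 317533.98

Total landed cost: AUD 317533.98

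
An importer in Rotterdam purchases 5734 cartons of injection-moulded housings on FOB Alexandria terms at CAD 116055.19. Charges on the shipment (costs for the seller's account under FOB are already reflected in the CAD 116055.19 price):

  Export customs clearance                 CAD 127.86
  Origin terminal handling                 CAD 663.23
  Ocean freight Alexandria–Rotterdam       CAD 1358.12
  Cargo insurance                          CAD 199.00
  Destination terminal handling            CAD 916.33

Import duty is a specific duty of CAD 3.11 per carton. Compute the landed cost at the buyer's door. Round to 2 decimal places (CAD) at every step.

Total landed cost: CAD 136361.38

FOB: the seller bears costs until goods are on board at the origin port; the buyer bears freight, insurance and all costs thereafter.
Already in the invoice (seller's account under FOB): export clearance, origin terminal — exclude.
CIF value = FOB price + freight + insurance = 116055.19 + 1358.12 + 199.00 = 117612.31
Import duty = 5734 × 3.11 = 17832.74
Buyer bears: freight 1358.12 + insurance 199.00 + destination terminal 916.33 + duty 17832.74 = 20306.19
Landed cost = invoice 116055.19 + 20306.19 = 136361.38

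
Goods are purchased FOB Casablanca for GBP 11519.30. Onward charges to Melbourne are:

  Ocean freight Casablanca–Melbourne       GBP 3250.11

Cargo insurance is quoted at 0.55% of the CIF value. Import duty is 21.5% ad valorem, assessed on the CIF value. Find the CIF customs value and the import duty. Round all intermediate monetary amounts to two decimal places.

CIF value: GBP 14851.09; import duty: GBP 3192.98

Let C be the CIF value. C = FOB price + freight + 0.55% × C
C − 0.55% × C = 11519.30 + 3250.11
0.9945 × C = 14769.41
C = 14769.41 / 0.9945 = 14851.09
Insurance premium = 0.55% × 14851.09 = 81.68
Import duty = 14851.09 × 21.5% = 3192.98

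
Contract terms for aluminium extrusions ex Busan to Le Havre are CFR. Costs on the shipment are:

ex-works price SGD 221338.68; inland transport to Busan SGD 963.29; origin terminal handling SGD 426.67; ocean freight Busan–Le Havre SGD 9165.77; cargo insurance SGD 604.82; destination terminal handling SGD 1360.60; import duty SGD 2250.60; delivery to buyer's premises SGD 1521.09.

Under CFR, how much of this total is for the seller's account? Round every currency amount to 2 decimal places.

Seller's account: SGD 231894.41

CFR: the seller pays costs through ocean freight to the destination port, but not insurance.
Seller's account: goods 221338.68 + inland to port 963.29 + origin terminal 426.67 + freight 9165.77 = 231894.41
Buyer's account: insurance 604.82 + destination terminal 1360.60 + duty 2250.60 + delivery 1521.09 = 5737.11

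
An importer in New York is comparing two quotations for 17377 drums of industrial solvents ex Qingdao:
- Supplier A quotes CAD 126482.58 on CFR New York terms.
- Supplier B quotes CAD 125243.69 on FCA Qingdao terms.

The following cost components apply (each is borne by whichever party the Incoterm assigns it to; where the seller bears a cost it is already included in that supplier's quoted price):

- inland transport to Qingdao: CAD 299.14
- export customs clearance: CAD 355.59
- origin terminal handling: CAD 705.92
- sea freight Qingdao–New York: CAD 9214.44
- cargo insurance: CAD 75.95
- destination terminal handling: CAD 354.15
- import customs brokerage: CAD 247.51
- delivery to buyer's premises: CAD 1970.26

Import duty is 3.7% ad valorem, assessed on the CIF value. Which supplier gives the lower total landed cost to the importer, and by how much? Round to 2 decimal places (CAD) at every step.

Supplier A (CFR):
CIF value = CFR price + insurance = 126482.58 + 75.95 = 126558.53
Import duty = 126558.53 × 3.7% = 4682.67
Buyer bears (A): 75.95 + 354.15 + 247.51 + 1970.26 = 2647.87
Landed cost (A) = invoice 126482.58 + 2647.87 + duty 4682.67 = 133813.12
Supplier B (FCA):
CIF value = FCA price + origin terminal + freight + insurance = 125243.69 + 705.92 + 9214.44 + 75.95 = 135240.00
Import duty = 135240.00 × 3.7% = 5003.88
Buyer bears (B): 705.92 + 9214.44 + 75.95 + 354.15 + 247.51 + 1970.26 = 12568.23
Landed cost (B) = invoice 125243.69 + 12568.23 + duty 5003.88 = 142815.80
Difference = |133813.12 − 142815.80| = 9002.68

Supplier A is cheaper by CAD 9002.68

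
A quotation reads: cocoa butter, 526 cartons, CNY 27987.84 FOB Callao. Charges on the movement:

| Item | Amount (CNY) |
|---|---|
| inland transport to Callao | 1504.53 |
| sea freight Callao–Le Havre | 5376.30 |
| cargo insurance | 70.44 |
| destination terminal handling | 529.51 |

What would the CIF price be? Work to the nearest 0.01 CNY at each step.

CIF price: CNY 33434.58

Not relevant to the conversion: inland to port — on the seller under both FOB and CIF; already in the FOB price and stays in the CIF price. destination terminal — on the buyer under both terms; not part of either seller's price.
From FOB to CIF, the seller additionally bears: freight, insurance.
CIF price = 27987.84 + 5376.30 + 70.44 = 33434.58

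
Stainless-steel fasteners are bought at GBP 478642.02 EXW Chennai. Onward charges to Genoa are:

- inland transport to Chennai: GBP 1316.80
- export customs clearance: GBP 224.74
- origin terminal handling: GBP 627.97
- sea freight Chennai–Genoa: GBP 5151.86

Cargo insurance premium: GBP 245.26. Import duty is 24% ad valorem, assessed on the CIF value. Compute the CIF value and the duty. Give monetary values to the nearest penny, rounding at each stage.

CIF = EXW price + pre-shipment costs + freight + insurance
CIF = 478642.02 + 1316.80 + 224.74 + 627.97 + 5151.86 + 245.26 = 486208.65
Import duty = 486208.65 × 24% = 116690.08

CIF value: GBP 486208.65; import duty: GBP 116690.08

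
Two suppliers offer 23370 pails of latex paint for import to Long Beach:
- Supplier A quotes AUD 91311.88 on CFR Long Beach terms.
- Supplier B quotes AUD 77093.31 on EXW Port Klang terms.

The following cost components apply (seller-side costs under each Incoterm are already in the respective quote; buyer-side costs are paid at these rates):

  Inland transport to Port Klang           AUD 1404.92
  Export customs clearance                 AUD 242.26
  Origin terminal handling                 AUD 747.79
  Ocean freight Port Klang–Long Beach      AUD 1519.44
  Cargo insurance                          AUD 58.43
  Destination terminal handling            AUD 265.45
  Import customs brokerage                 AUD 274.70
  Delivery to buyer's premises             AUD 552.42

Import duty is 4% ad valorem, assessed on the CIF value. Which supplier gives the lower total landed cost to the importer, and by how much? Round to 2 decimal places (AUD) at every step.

Supplier B is cheaper by AUD 10716.32

Supplier A (CFR):
CIF value = CFR price + insurance = 91311.88 + 58.43 = 91370.31
Import duty = 91370.31 × 4% = 3654.81
Buyer bears (A): 58.43 + 265.45 + 274.70 + 552.42 = 1151.00
Landed cost (A) = invoice 91311.88 + 1151.00 + duty 3654.81 = 96117.69
Supplier B (EXW):
CIF value = EXW price + inland to port + export clearance + origin terminal + freight + insurance = 77093.31 + 1404.92 + 242.26 + 747.79 + 1519.44 + 58.43 = 81066.15
Import duty = 81066.15 × 4% = 3242.65
Buyer bears (B): 1404.92 + 242.26 + 747.79 + 1519.44 + 58.43 + 265.45 + 274.70 + 552.42 = 5065.41
Landed cost (B) = invoice 77093.31 + 5065.41 + duty 3242.65 = 85401.37
Difference = |96117.69 − 85401.37| = 10716.32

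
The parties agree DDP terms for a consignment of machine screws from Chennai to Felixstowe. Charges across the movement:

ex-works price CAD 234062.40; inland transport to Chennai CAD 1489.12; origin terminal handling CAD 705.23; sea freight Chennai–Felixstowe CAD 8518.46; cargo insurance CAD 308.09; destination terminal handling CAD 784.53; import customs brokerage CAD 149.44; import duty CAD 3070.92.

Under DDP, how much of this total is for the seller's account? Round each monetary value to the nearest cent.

DDP: the seller bears all costs including import duty.
Seller's account: goods 234062.40 + inland to port 1489.12 + origin terminal 705.23 + freight 8518.46 + insurance 308.09 + destination terminal 784.53 + brokerage 149.44 + duty 3070.92 = 249088.19
Buyer's account: 0.00

Seller's account: CAD 249088.19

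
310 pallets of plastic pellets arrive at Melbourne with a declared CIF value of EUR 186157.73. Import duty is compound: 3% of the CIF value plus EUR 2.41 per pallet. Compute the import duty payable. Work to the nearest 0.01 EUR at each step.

Import duty: EUR 6331.83

Ad valorem component: 186157.73 × 3% = 5584.73
Specific component: 310 × 2.41 = 747.10
Import duty = 5584.73 + 747.10 = 6331.83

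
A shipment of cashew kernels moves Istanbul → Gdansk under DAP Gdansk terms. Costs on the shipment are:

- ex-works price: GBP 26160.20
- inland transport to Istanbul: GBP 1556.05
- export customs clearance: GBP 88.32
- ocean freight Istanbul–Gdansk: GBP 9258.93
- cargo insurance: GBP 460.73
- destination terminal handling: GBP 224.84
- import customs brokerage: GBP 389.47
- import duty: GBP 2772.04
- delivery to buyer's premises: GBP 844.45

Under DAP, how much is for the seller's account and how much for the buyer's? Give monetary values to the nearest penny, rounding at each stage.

DAP: the seller bears all costs to the named destination except import duty and clearance.
Seller's account: goods 26160.20 + inland to port 1556.05 + export clearance 88.32 + freight 9258.93 + insurance 460.73 + destination terminal 224.84 + delivery 844.45 = 38593.52
Buyer's account: brokerage 389.47 + duty 2772.04 = 3161.51

Seller: GBP 38593.52; buyer: GBP 3161.51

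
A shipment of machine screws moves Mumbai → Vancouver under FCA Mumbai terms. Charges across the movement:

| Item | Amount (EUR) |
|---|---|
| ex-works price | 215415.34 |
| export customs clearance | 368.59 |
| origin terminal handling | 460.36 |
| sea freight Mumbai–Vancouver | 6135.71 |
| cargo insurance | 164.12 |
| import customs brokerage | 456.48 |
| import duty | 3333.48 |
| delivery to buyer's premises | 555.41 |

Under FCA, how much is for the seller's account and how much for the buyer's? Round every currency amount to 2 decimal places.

FCA: the seller delivers export-cleared goods to the carrier; the buyer bears costs from that point.
Seller's account: goods 215415.34 + export clearance 368.59 = 215783.93
Buyer's account: origin terminal 460.36 + freight 6135.71 + insurance 164.12 + brokerage 456.48 + duty 3333.48 + delivery 555.41 = 11105.56

Seller: EUR 215783.93; buyer: EUR 11105.56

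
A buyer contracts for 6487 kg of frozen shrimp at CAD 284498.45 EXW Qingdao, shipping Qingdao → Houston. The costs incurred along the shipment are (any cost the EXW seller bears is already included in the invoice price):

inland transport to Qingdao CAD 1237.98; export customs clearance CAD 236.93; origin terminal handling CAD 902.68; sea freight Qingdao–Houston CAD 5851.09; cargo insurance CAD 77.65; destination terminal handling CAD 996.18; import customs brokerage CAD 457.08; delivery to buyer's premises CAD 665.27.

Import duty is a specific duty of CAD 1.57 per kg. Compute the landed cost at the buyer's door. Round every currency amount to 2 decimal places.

Total landed cost: CAD 305107.90

EXW: the seller makes goods available at their premises; the buyer bears all onward costs.
CIF value = EXW price + inland to port + export clearance + origin terminal + freight + insurance = 284498.45 + 1237.98 + 236.93 + 902.68 + 5851.09 + 77.65 = 292804.78
Import duty = 6487 × 1.57 = 10184.59
Buyer bears: inland to port 1237.98 + export clearance 236.93 + origin terminal 902.68 + freight 5851.09 + insurance 77.65 + destination terminal 996.18 + brokerage 457.08 + delivery 665.27 + duty 10184.59 = 20609.45
Landed cost = invoice 284498.45 + 20609.45 = 305107.90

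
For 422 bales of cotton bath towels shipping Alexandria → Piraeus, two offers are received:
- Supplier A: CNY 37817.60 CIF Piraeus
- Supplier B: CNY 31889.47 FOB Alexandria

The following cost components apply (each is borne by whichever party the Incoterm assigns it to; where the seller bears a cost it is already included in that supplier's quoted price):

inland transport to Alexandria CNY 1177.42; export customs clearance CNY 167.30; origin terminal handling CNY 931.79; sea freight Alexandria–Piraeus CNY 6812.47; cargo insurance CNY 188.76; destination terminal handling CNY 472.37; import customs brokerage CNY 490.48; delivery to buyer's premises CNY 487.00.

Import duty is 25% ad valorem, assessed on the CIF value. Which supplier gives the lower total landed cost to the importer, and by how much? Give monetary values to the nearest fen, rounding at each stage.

Supplier A (CIF):
The CIF price already equals the CIF value: 37817.60
Import duty = 37817.60 × 25% = 9454.40
Buyer bears (A): 472.37 + 490.48 + 487.00 = 1449.85
Landed cost (A) = invoice 37817.60 + 1449.85 + duty 9454.40 = 48721.85
Supplier B (FOB):
CIF value = FOB price + freight + insurance = 31889.47 + 6812.47 + 188.76 = 38890.70
Import duty = 38890.70 × 25% = 9722.68
Buyer bears (B): 6812.47 + 188.76 + 472.37 + 490.48 + 487.00 = 8451.08
Landed cost (B) = invoice 31889.47 + 8451.08 + duty 9722.68 = 50063.23
Difference = |48721.85 − 50063.23| = 1341.38

Supplier A is cheaper by CNY 1341.38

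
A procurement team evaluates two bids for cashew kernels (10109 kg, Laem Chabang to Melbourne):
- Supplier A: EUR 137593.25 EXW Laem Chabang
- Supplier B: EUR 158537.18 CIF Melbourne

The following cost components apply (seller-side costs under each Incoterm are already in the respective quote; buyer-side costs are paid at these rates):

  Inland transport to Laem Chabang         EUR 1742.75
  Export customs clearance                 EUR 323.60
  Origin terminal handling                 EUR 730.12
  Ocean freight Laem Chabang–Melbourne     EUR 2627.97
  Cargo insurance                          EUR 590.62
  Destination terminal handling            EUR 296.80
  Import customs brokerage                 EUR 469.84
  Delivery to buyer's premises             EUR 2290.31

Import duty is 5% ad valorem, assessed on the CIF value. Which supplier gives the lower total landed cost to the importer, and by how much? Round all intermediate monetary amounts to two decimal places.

Supplier A is cheaper by EUR 15675.31

Supplier A (EXW):
CIF value = EXW price + inland to port + export clearance + origin terminal + freight + insurance = 137593.25 + 1742.75 + 323.60 + 730.12 + 2627.97 + 590.62 = 143608.31
Import duty = 143608.31 × 5% = 7180.42
Buyer bears (A): 1742.75 + 323.60 + 730.12 + 2627.97 + 590.62 + 296.80 + 469.84 + 2290.31 = 9072.01
Landed cost (A) = invoice 137593.25 + 9072.01 + duty 7180.42 = 153845.68
Supplier B (CIF):
The CIF price already equals the CIF value: 158537.18
Import duty = 158537.18 × 5% = 7926.86
Buyer bears (B): 296.80 + 469.84 + 2290.31 = 3056.95
Landed cost (B) = invoice 158537.18 + 3056.95 + duty 7926.86 = 169520.99
Difference = |153845.68 − 169520.99| = 15675.31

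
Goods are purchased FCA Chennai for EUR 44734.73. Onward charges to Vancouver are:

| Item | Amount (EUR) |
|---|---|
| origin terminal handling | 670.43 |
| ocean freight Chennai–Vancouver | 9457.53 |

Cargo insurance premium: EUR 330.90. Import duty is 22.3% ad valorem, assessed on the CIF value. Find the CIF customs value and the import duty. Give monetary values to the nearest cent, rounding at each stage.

CIF value: EUR 55193.59; import duty: EUR 12308.17

CIF = FCA price + pre-shipment costs + freight + insurance
CIF = 44734.73 + 670.43 + 9457.53 + 330.90 = 55193.59
Import duty = 55193.59 × 22.3% = 12308.17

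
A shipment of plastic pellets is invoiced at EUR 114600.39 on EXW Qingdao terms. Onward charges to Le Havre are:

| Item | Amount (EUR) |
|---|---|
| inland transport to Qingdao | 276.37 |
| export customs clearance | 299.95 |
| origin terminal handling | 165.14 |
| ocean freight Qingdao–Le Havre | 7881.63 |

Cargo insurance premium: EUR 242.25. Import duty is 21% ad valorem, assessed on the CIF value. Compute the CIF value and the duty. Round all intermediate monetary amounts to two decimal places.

CIF = EXW price + pre-shipment costs + freight + insurance
CIF = 114600.39 + 276.37 + 299.95 + 165.14 + 7881.63 + 242.25 = 123465.73
Import duty = 123465.73 × 21% = 25927.80

CIF value: EUR 123465.73; import duty: EUR 25927.80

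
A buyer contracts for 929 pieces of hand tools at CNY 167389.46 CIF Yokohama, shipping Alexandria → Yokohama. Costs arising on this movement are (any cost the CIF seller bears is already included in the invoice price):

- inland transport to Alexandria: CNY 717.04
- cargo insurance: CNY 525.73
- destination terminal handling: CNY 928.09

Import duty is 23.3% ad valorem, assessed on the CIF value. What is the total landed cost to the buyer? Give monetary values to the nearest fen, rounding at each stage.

CIF: the seller pays costs through ocean freight and marine insurance to the destination port.
Already in the invoice (seller's account under CIF): inland to port, insurance — exclude.
The CIF price already equals the CIF value: 167389.46
Import duty = 167389.46 × 23.3% = 39001.74
Buyer bears: destination terminal 928.09 + duty 39001.74 = 39929.83
Landed cost = invoice 167389.46 + 39929.83 = 207319.29

Total landed cost: CNY 207319.29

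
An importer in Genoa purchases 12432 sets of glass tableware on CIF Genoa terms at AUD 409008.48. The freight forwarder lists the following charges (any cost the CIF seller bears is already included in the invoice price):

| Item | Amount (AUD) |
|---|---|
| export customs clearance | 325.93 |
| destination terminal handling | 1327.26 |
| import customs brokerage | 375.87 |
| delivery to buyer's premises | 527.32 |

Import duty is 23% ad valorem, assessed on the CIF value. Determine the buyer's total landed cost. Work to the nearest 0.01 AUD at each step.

CIF: the seller pays costs through ocean freight and marine insurance to the destination port.
Already in the invoice (seller's account under CIF): export clearance — exclude.
The CIF price already equals the CIF value: 409008.48
Import duty = 409008.48 × 23% = 94071.95
Buyer bears: destination terminal 1327.26 + brokerage 375.87 + delivery 527.32 + duty 94071.95 = 96302.40
Landed cost = invoice 409008.48 + 96302.40 = 505310.88

Total landed cost: AUD 505310.88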